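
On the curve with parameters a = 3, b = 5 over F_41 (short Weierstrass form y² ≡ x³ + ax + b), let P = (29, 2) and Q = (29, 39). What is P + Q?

The two points share x = 29 and their y-coordinates satisfy 2 + 39 ≡ 0 (mod 41), so they are inverses. Their sum is O.

O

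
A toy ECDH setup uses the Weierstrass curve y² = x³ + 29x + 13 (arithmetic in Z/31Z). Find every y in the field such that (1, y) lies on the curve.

none

x³ + 29x + 13 = 43 ≡ 12 (mod 31).
12 is a non-residue mod 31; no y exists.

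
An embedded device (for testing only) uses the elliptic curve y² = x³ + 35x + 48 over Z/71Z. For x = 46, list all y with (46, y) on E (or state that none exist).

34, 37

x³ + 35x + 48 = 98994 ≡ 20 (mod 71).
Square roots of 20 mod 71: 34 and 37 (since 34² = 1156 ≡ 20).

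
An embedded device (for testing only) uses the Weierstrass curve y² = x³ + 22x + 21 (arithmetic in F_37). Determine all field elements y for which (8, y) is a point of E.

x³ + 22x + 21 = 709 ≡ 6 (mod 37).
6 is a non-residue mod 37; no y exists.

none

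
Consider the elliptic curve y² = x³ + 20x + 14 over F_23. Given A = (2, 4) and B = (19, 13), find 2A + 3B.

(21, 9)

First 2A:
Repeated addition: build up to 2A.
2A: tangent at (2, 4): λ = (3·2² + 20)/(2·4) ≡ 9/8. 8⁻¹ ≡ 3 (mod 23) since 8·3 = 24 ≡ 1, so λ ≡ 9·3 ≡ 4.
  x = λ² - 2 - 2 = 16 - 4 ≡ 12; y = λ·(2 - 12) - 4 ≡ 2. → (12, 2)
2A = (12, 2).
Next 3B:
Repeated addition: build up to 3B.
2B: tangent at (19, 13): λ = (3·19² + 20)/(2·13) ≡ 22/3. 3⁻¹ ≡ 8 (mod 23), so λ ≡ 22·8 ≡ 15.
  x = λ² - 19 - 19 = 225 - 38 ≡ 3; y = λ·(19 - 3) - 13 ≡ 20. → (3, 20)
3B: (3, 20) + (19, 13). λ = (13 - 20)/(19 - 3) ≡ 16/16 mod 23. 16⁻¹ ≡ 13 (mod 23), so λ ≡ 1.
  x = λ² - 3 - 19 = 1 - 22 ≡ 2; y = λ·(3 - 2) - 20 ≡ 4. → (2, 4)
3B = (2, 4).
Finally 2A + 3B:
(12, 2) + (2, 4). λ = (4 - 2)/(2 - 12) ≡ 2/13 mod 23. 13⁻¹ ≡ 16 (mod 23), so λ ≡ 9.
  x = λ² - 12 - 2 = 81 - 14 ≡ 21; y = λ·(12 - 21) - 2 ≡ 9. → (21, 9)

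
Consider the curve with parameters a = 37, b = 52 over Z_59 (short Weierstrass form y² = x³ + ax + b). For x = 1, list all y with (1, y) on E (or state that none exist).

none

x³ + 37x + 52 = 90 ≡ 31 (mod 59).
31 is a non-residue mod 59; no y exists.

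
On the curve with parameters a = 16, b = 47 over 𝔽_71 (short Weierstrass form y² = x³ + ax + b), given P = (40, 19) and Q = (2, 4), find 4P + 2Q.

(13, 40)

First 4P:
Double-and-add on 4 = (100)₂. Start with P = (40, 19) for the leading 1-bit.
double: tangent at (40, 19): λ = (3·40² + 16)/(2·19) ≡ 59/38. 38⁻¹ ≡ 43 (mod 71), so λ ≡ 59·43 ≡ 52.
  x = λ² - 40 - 40 = 2704 - 80 ≡ 68; y = λ·(40 - 68) - 19 ≡ 16. → (68, 16)
double: tangent at (68, 16): λ = (3·68² + 16)/(2·16) ≡ 43/32. 32⁻¹ ≡ 20 (mod 71) since 32·20 = 640 ≡ 1, so λ ≡ 43·20 ≡ 8.
  x = λ² - 68 - 68 = 64 - 136 ≡ 70; y = λ·(68 - 70) - 16 ≡ 39. → (70, 39)
4P = (70, 39).
Next 2Q:
Repeated addition: build up to 2Q.
2Q: tangent at (2, 4): λ = (3·2² + 16)/(2·4) ≡ 28/8. 8⁻¹ ≡ 9 (mod 71) since 8·9 = 72 ≡ 1, so λ ≡ 28·9 ≡ 39.
  x = λ² - 2 - 2 = 1521 - 4 ≡ 26; y = λ·(2 - 26) - 4 ≡ 54. → (26, 54)
2Q = (26, 54).
Finally 4P + 2Q:
(70, 39) + (26, 54). λ = (54 - 39)/(26 - 70) ≡ 15/27 mod 71. 27⁻¹ ≡ 50 (mod 71) since 27·50 = 1350 ≡ 1, so λ ≡ 40.
  x = λ² - 70 - 26 = 1600 - 96 ≡ 13; y = λ·(70 - 13) - 39 ≡ 40. → (13, 40)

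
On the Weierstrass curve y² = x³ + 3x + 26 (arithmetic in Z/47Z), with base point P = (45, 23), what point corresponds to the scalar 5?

Double-and-add on 5 = (101)₂. Start with P = (45, 23) for the leading 1-bit.
double: tangent at (45, 23): λ = (3·45² + 3)/(2·23) ≡ 15/46. 46⁻¹ ≡ 46 (mod 47), so λ ≡ 15·46 ≡ 32.
  x = λ² - 45 - 45 = 1024 - 90 ≡ 41; y = λ·(45 - 41) - 23 ≡ 11. → (41, 11)
double: tangent at (41, 11): λ = (3·41² + 3)/(2·11) ≡ 17/22. 22⁻¹ ≡ 15 (mod 47) since 22·15 = 330 ≡ 1, so λ ≡ 17·15 ≡ 20.
  x = λ² - 41 - 41 = 400 - 82 ≡ 36; y = λ·(41 - 36) - 11 ≡ 42. → (36, 42)
add P: (36, 42) + (45, 23). λ = (23 - 42)/(45 - 36) ≡ 28/9 mod 47. 9⁻¹ ≡ 21 (mod 47) since 9·21 = 189 ≡ 1, so λ ≡ 24.
  x = λ² - 36 - 45 = 576 - 81 ≡ 25; y = λ·(36 - 25) - 42 ≡ 34. → (25, 34)

(25, 34)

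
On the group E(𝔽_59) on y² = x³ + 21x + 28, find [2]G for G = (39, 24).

(30, 39)

tangent at (39, 24): λ = (3·39² + 21)/(2·24) ≡ 41/48. 48⁻¹ ≡ 16 (mod 59), so λ ≡ 41·16 ≡ 7.
  x = λ² - 39 - 39 = 49 - 78 ≡ 30; y = λ·(39 - 30) - 24 ≡ 39. → (30, 39)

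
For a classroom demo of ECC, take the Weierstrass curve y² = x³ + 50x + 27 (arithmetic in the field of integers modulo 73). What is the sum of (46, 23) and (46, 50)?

The two points share x = 46 and their y-coordinates satisfy 23 + 50 ≡ 0 (mod 73), so they are inverses. Their sum is O.

O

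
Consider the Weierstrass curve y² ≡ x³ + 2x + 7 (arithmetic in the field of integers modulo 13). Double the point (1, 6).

tangent at (1, 6): λ = (3·1² + 2)/(2·6) ≡ 5/12. 12⁻¹ ≡ 12 (mod 13), so λ ≡ 5·12 ≡ 8.
  x = λ² - 1 - 1 = 64 - 2 ≡ 10; y = λ·(1 - 10) - 6 ≡ 0. → (10, 0)

(10, 0)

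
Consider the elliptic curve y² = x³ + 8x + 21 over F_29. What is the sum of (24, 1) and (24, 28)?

The two points share x = 24 and their y-coordinates satisfy 1 + 28 ≡ 0 (mod 29), so they are inverses. Their sum is ∞.

O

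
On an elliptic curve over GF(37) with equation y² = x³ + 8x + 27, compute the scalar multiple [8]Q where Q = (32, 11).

(11, 22)

Double-and-add on 8 = (1000)₂. Start with Q = (32, 11) for the leading 1-bit.
double: tangent at (32, 11): λ = (3·32² + 8)/(2·11) ≡ 9/22. 22⁻¹ ≡ 32 (mod 37), so λ ≡ 9·32 ≡ 29.
  x = λ² - 32 - 32 = 841 - 64 ≡ 0; y = λ·(32 - 0) - 11 ≡ 29. → (0, 29)
double: tangent at (0, 29): λ = (3·0² + 8)/(2·29) ≡ 8/21. 21⁻¹ ≡ 30 (mod 37) since 21·30 = 630 ≡ 1, so λ ≡ 8·30 ≡ 18.
  x = λ² - 0 - 0 = 324 - 0 ≡ 28; y = λ·(0 - 28) - 29 ≡ 22. → (28, 22)
double: tangent at (28, 22): λ = (3·28² + 8)/(2·22) ≡ 29/7. 7⁻¹ ≡ 16 (mod 37) since 7·16 = 112 ≡ 1, so λ ≡ 29·16 ≡ 20.
  x = λ² - 28 - 28 = 400 - 56 ≡ 11; y = λ·(28 - 11) - 22 ≡ 22. → (11, 22)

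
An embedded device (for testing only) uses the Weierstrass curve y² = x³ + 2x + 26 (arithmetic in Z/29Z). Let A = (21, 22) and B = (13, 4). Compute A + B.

(20, 2)

(21, 22) + (13, 4). λ = (4 - 22)/(13 - 21) ≡ 11/21 mod 29. 21⁻¹ ≡ 18 (mod 29), so λ ≡ 24.
  x = λ² - 21 - 13 = 576 - 34 ≡ 20; y = λ·(21 - 20) - 22 ≡ 2. → (20, 2)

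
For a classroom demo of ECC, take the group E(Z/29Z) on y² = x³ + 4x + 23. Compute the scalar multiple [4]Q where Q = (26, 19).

(0, 9)

Double-and-add on 4 = (100)₂. Start with Q = (26, 19) for the leading 1-bit.
double: tangent at (26, 19): λ = (3·26² + 4)/(2·19) ≡ 2/9. 9⁻¹ ≡ 13 (mod 29), so λ ≡ 2·13 ≡ 26.
  x = λ² - 26 - 26 = 676 - 52 ≡ 15; y = λ·(26 - 15) - 19 ≡ 6. → (15, 6)
double: tangent at (15, 6): λ = (3·15² + 4)/(2·6) ≡ 12/12. 12⁻¹ ≡ 17 (mod 29), so λ ≡ 12·17 ≡ 1.
  x = λ² - 15 - 15 = 1 - 30 ≡ 0; y = λ·(15 - 0) - 6 ≡ 9. → (0, 9)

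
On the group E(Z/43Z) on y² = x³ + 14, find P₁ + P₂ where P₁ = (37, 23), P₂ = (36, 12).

(5, 28)

(37, 23) + (36, 12). λ = (12 - 23)/(36 - 37) ≡ 32/42 mod 43. 42⁻¹ ≡ 42 (mod 43) since 42·42 = 1764 ≡ 1, so λ ≡ 11.
  x = λ² - 37 - 36 = 121 - 73 ≡ 5; y = λ·(37 - 5) - 23 ≡ 28. → (5, 28)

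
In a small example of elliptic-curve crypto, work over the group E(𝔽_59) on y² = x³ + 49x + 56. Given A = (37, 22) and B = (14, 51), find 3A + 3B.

First 3A:
Repeated addition: build up to 3A.
2A: tangent at (37, 22): λ = (3·37² + 49)/(2·22) ≡ 26/44. 44⁻¹ ≡ 55 (mod 59), so λ ≡ 26·55 ≡ 14.
  x = λ² - 37 - 37 = 196 - 74 ≡ 4; y = λ·(37 - 4) - 22 ≡ 27. → (4, 27)
3A: (4, 27) + (37, 22). λ = (22 - 27)/(37 - 4) ≡ 54/33 mod 59. 33⁻¹ ≡ 34 (mod 59), so λ ≡ 7.
  x = λ² - 4 - 37 = 49 - 41 ≡ 8; y = λ·(4 - 8) - 27 ≡ 4. → (8, 4)
3A = (8, 4).
Next 3B:
Repeated addition: build up to 3B.
2B: tangent at (14, 51): λ = (3·14² + 49)/(2·51) ≡ 47/43. 43⁻¹ ≡ 11 (mod 59) since 43·11 = 473 ≡ 1, so λ ≡ 47·11 ≡ 45.
  x = λ² - 14 - 14 = 2025 - 28 ≡ 50; y = λ·(14 - 50) - 51 ≡ 40. → (50, 40)
3B: (50, 40) + (14, 51). λ = (51 - 40)/(14 - 50) ≡ 11/23 mod 59. 23⁻¹ ≡ 18 (mod 59) since 23·18 = 414 ≡ 1, so λ ≡ 21.
  x = λ² - 50 - 14 = 441 - 64 ≡ 23; y = λ·(50 - 23) - 40 ≡ 55. → (23, 55)
3B = (23, 55).
Finally 3A + 3B:
(8, 4) + (23, 55). λ = (55 - 4)/(23 - 8) ≡ 51/15 mod 59. 15⁻¹ ≡ 4 (mod 59), so λ ≡ 27.
  x = λ² - 8 - 23 = 729 - 31 ≡ 49; y = λ·(8 - 49) - 4 ≡ 10. → (49, 10)

(49, 10)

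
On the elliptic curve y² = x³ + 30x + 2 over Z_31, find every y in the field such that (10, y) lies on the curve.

x³ + 30x + 2 = 1302 ≡ 0 (mod 31).
Only y = 0 satisfies y² ≡ 0.

0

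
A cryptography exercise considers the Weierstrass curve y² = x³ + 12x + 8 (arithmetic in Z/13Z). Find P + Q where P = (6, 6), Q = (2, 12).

(4, 4)

(6, 6) + (2, 12). λ = (12 - 6)/(2 - 6) ≡ 6/9 mod 13. 9⁻¹ ≡ 3 (mod 13), so λ ≡ 5.
  x = λ² - 6 - 2 = 25 - 8 ≡ 4; y = λ·(6 - 4) - 6 ≡ 4. → (4, 4)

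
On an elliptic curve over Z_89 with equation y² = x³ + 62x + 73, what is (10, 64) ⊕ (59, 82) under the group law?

(10, 64) + (59, 82). λ = (82 - 64)/(59 - 10) ≡ 18/49 mod 89. 49⁻¹ ≡ 20 (mod 89), so λ ≡ 4.
  x = λ² - 10 - 59 = 16 - 69 ≡ 36; y = λ·(10 - 36) - 64 ≡ 10. → (36, 10)

(36, 10)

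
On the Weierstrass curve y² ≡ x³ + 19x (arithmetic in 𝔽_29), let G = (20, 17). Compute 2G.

tangent at (20, 17): λ = (3·20² + 19)/(2·17) ≡ 1/5. 5⁻¹ ≡ 6 (mod 29), so λ ≡ 1·6 ≡ 6.
  x = λ² - 20 - 20 = 36 - 40 ≡ 25; y = λ·(20 - 25) - 17 ≡ 11. → (25, 11)

(25, 11)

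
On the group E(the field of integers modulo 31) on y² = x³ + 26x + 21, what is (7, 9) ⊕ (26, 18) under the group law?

(16, 21)

(7, 9) + (26, 18). λ = (18 - 9)/(26 - 7) ≡ 9/19 mod 31. 19⁻¹ ≡ 18 (mod 31) since 19·18 = 342 ≡ 1, so λ ≡ 7.
  x = λ² - 7 - 26 = 49 - 33 ≡ 16; y = λ·(7 - 16) - 9 ≡ 21. → (16, 21)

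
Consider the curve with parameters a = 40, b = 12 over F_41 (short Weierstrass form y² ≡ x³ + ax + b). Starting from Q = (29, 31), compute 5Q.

Double-and-add on 5 = (101)₂. Start with Q = (29, 31) for the leading 1-bit.
double: tangent at (29, 31): λ = (3·29² + 40)/(2·31) ≡ 21/21. 21⁻¹ ≡ 2 (mod 41) since 21·2 = 42 ≡ 1, so λ ≡ 21·2 ≡ 1.
  x = λ² - 29 - 29 = 1 - 58 ≡ 25; y = λ·(29 - 25) - 31 ≡ 14. → (25, 14)
double: tangent at (25, 14): λ = (3·25² + 40)/(2·14) ≡ 29/28. 28⁻¹ ≡ 22 (mod 41), so λ ≡ 29·22 ≡ 23.
  x = λ² - 25 - 25 = 529 - 50 ≡ 28; y = λ·(25 - 28) - 14 ≡ 40. → (28, 40)
add Q: (28, 40) + (29, 31). λ = (31 - 40)/(29 - 28) ≡ 32/1 mod 41. 1⁻¹ ≡ 1 (mod 41), so λ ≡ 32.
  x = λ² - 28 - 29 = 1024 - 57 ≡ 24; y = λ·(28 - 24) - 40 ≡ 6. → (24, 6)

(24, 6)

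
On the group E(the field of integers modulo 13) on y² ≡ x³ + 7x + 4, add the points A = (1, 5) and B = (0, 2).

(8, 0)

(1, 5) + (0, 2). λ = (2 - 5)/(0 - 1) ≡ 10/12 mod 13. 12⁻¹ ≡ 12 (mod 13), so λ ≡ 3.
  x = λ² - 1 - 0 = 9 - 1 ≡ 8; y = λ·(1 - 8) - 5 ≡ 0. → (8, 0)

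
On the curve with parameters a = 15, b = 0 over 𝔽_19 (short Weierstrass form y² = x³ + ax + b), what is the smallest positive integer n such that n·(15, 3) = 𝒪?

2P: tangent at (15, 3): λ = (3·15² + 15)/(2·3) ≡ 6/6. 6⁻¹ ≡ 16 (mod 19) since 6·16 = 96 ≡ 1, so λ ≡ 6·16 ≡ 1.
  x = λ² - 15 - 15 = 1 - 30 ≡ 9; y = λ·(15 - 9) - 3 ≡ 3. → (9, 3)
3P: (9, 3) + (15, 3). λ = (3 - 3)/(15 - 9) ≡ 0/6 mod 19. 6⁻¹ ≡ 16 (mod 19) since 6·16 = 96 ≡ 1, so λ ≡ 0.
  x = λ² - 9 - 15 = 0 - 24 ≡ 14; y = λ·(9 - 14) - 3 ≡ 16. → (14, 16)
4P: (14, 16) + (15, 3). λ = (3 - 16)/(15 - 14) ≡ 6/1 mod 19. 1⁻¹ ≡ 1 (mod 19), so λ ≡ 6.
  x = λ² - 14 - 15 = 36 - 29 ≡ 7; y = λ·(14 - 7) - 16 ≡ 7. → (7, 7)
5P: (7, 7) + (15, 3). λ = (3 - 7)/(15 - 7) ≡ 15/8 mod 19. 8⁻¹ ≡ 12 (mod 19), so λ ≡ 9.
  x = λ² - 7 - 15 = 81 - 22 ≡ 2; y = λ·(7 - 2) - 7 ≡ 0. → (2, 0)
6P: (2, 0) + (15, 3). λ = (3 - 0)/(15 - 2) ≡ 3/13 mod 19. 13⁻¹ ≡ 3 (mod 19), so λ ≡ 9.
  x = λ² - 2 - 15 = 81 - 17 ≡ 7; y = λ·(2 - 7) - 0 ≡ 12. → (7, 12)
7P: (7, 12) + (15, 3). λ = (3 - 12)/(15 - 7) ≡ 10/8 mod 19. 8⁻¹ ≡ 12 (mod 19), so λ ≡ 6.
  x = λ² - 7 - 15 = 36 - 22 ≡ 14; y = λ·(7 - 14) - 12 ≡ 3. → (14, 3)
8P: (14, 3) + (15, 3). λ = (3 - 3)/(15 - 14) ≡ 0/1 mod 19. 1⁻¹ ≡ 1 (mod 19) since 1·1 = 1 ≡ 1, so λ ≡ 0.
  x = λ² - 14 - 15 = 0 - 29 ≡ 9; y = λ·(14 - 9) - 3 ≡ 16. → (9, 16)
9P: (9, 16) + (15, 3). λ = (3 - 16)/(15 - 9) ≡ 6/6 mod 19. 6⁻¹ ≡ 16 (mod 19) since 6·16 = 96 ≡ 1, so λ ≡ 1.
  x = λ² - 9 - 15 = 1 - 24 ≡ 15; y = λ·(9 - 15) - 16 ≡ 16. → (15, 16)
10P: (15, 16) + (15, 3): same x and y₁ ≡ -y₂, so the sum is 𝒪.
10P = 𝒪, so the order is 10.

10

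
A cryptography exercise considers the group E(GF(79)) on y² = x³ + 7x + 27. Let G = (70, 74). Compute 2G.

tangent at (70, 74): λ = (3·70² + 7)/(2·74) ≡ 13/69. 69⁻¹ ≡ 71 (mod 79), so λ ≡ 13·71 ≡ 54.
  x = λ² - 70 - 70 = 2916 - 140 ≡ 11; y = λ·(70 - 11) - 74 ≡ 31. → (11, 31)

(11, 31)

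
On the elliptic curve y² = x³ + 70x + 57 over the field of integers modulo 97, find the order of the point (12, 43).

6

2P: tangent at (12, 43): λ = (3·12² + 70)/(2·43) ≡ 17/86. 86⁻¹ ≡ 44 (mod 97), so λ ≡ 17·44 ≡ 69.
  x = λ² - 12 - 12 = 4761 - 24 ≡ 81; y = λ·(12 - 81) - 43 ≡ 46. → (81, 46)
3P: (81, 46) + (12, 43). λ = (43 - 46)/(12 - 81) ≡ 94/28 mod 97. 28⁻¹ ≡ 52 (mod 97), so λ ≡ 38.
  x = λ² - 81 - 12 = 1444 - 93 ≡ 90; y = λ·(81 - 90) - 46 ≡ 0. → (90, 0)
4P: (90, 0) + (12, 43). λ = (43 - 0)/(12 - 90) ≡ 43/19 mod 97. 19⁻¹ ≡ 46 (mod 97), so λ ≡ 38.
  x = λ² - 90 - 12 = 1444 - 102 ≡ 81; y = λ·(90 - 81) - 0 ≡ 51. → (81, 51)
5P: (81, 51) + (12, 43). λ = (43 - 51)/(12 - 81) ≡ 89/28 mod 97. 28⁻¹ ≡ 52 (mod 97) since 28·52 = 1456 ≡ 1, so λ ≡ 69.
  x = λ² - 81 - 12 = 4761 - 93 ≡ 12; y = λ·(81 - 12) - 51 ≡ 54. → (12, 54)
6P: (12, 54) + (12, 43): same x and y₁ ≡ -y₂, so the sum is 𝒪.
6P = 𝒪, so the order is 6.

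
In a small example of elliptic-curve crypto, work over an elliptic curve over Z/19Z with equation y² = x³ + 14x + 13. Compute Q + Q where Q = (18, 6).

(11, 15)

tangent at (18, 6): λ = (3·18² + 14)/(2·6) ≡ 17/12. 12⁻¹ ≡ 8 (mod 19) since 12·8 = 96 ≡ 1, so λ ≡ 17·8 ≡ 3.
  x = λ² - 18 - 18 = 9 - 36 ≡ 11; y = λ·(18 - 11) - 6 ≡ 15. → (11, 15)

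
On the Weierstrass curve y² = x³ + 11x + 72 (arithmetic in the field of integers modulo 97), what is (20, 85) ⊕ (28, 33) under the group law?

(67, 75)

(20, 85) + (28, 33). λ = (33 - 85)/(28 - 20) ≡ 45/8 mod 97. 8⁻¹ ≡ 85 (mod 97) since 8·85 = 680 ≡ 1, so λ ≡ 42.
  x = λ² - 20 - 28 = 1764 - 48 ≡ 67; y = λ·(20 - 67) - 85 ≡ 75. → (67, 75)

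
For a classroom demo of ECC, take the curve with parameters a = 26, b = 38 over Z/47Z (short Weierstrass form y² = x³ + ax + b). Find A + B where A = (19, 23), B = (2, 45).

(28, 8)

(19, 23) + (2, 45). λ = (45 - 23)/(2 - 19) ≡ 22/30 mod 47. 30⁻¹ ≡ 11 (mod 47) since 30·11 = 330 ≡ 1, so λ ≡ 7.
  x = λ² - 19 - 2 = 49 - 21 ≡ 28; y = λ·(19 - 28) - 23 ≡ 8. → (28, 8)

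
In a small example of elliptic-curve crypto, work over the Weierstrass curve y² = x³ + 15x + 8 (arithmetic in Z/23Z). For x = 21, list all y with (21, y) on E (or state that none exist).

x³ + 15x + 8 = 9584 ≡ 16 (mod 23).
Square roots of 16 mod 23: 4 and 19 (since 4² = 16 ≡ 16).

4, 19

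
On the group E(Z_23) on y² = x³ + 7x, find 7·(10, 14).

Write Q = (10, 14).
Repeated addition: build up to 7Q.
2Q: tangent at (10, 14): λ = (3·10² + 7)/(2·14) ≡ 8/5. 5⁻¹ ≡ 14 (mod 23), so λ ≡ 8·14 ≡ 20.
  x = λ² - 10 - 10 = 400 - 20 ≡ 12; y = λ·(10 - 12) - 14 ≡ 15. → (12, 15)
3Q: (12, 15) + (10, 14). λ = (14 - 15)/(10 - 12) ≡ 22/21 mod 23. 21⁻¹ ≡ 11 (mod 23), so λ ≡ 12.
  x = λ² - 12 - 10 = 144 - 22 ≡ 7; y = λ·(12 - 7) - 15 ≡ 22. → (7, 22)
4Q: (7, 22) + (10, 14). λ = (14 - 22)/(10 - 7) ≡ 15/3 mod 23. 3⁻¹ ≡ 8 (mod 23), so λ ≡ 5.
  x = λ² - 7 - 10 = 25 - 17 ≡ 8; y = λ·(7 - 8) - 22 ≡ 19. → (8, 19)
5Q: (8, 19) + (10, 14). λ = (14 - 19)/(10 - 8) ≡ 18/2 mod 23. 2⁻¹ ≡ 12 (mod 23) since 2·12 = 24 ≡ 1, so λ ≡ 9.
  x = λ² - 8 - 10 = 81 - 18 ≡ 17; y = λ·(8 - 17) - 19 ≡ 15. → (17, 15)
6Q: (17, 15) + (10, 14). λ = (14 - 15)/(10 - 17) ≡ 22/16 mod 23. 16⁻¹ ≡ 13 (mod 23), so λ ≡ 10.
  x = λ² - 17 - 10 = 100 - 27 ≡ 4; y = λ·(17 - 4) - 15 ≡ 0. → (4, 0)
7Q: (4, 0) + (10, 14). λ = (14 - 0)/(10 - 4) ≡ 14/6 mod 23. 6⁻¹ ≡ 4 (mod 23), so λ ≡ 10.
  x = λ² - 4 - 10 = 100 - 14 ≡ 17; y = λ·(4 - 17) - 0 ≡ 8. → (17, 8)

(17, 8)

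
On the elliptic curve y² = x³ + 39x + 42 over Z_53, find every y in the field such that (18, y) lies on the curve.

2, 51

x³ + 39x + 42 = 6576 ≡ 4 (mod 53).
Square roots of 4 mod 53: 2 and 51 (since 2² = 4 ≡ 4).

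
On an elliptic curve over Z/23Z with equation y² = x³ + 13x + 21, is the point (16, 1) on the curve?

yes

y² = 1² ≡ 1; x³ + 13x + 21 = 4325 ≡ 1 (mod 23). 1 = 1.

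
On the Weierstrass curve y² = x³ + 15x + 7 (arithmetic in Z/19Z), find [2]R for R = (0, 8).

(6, 3)

tangent at (0, 8): λ = (3·0² + 15)/(2·8) ≡ 15/16. 16⁻¹ ≡ 6 (mod 19), so λ ≡ 15·6 ≡ 14.
  x = λ² - 0 - 0 = 196 - 0 ≡ 6; y = λ·(0 - 6) - 8 ≡ 3. → (6, 3)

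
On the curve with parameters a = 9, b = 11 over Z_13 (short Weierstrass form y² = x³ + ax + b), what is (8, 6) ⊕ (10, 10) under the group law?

(8, 6) + (10, 10). λ = (10 - 6)/(10 - 8) ≡ 4/2 mod 13. 2⁻¹ ≡ 7 (mod 13) since 2·7 = 14 ≡ 1, so λ ≡ 2.
  x = λ² - 8 - 10 = 4 - 18 ≡ 12; y = λ·(8 - 12) - 6 ≡ 12. → (12, 12)

(12, 12)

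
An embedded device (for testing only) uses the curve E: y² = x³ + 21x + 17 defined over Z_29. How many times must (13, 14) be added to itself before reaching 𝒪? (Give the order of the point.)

7

2P: tangent at (13, 14): λ = (3·13² + 21)/(2·14) ≡ 6/28. 28⁻¹ ≡ 28 (mod 29) since 28·28 = 784 ≡ 1, so λ ≡ 6·28 ≡ 23.
  x = λ² - 13 - 13 = 529 - 26 ≡ 10; y = λ·(13 - 10) - 14 ≡ 26. → (10, 26)
3P: (10, 26) + (13, 14). λ = (14 - 26)/(13 - 10) ≡ 17/3 mod 29. 3⁻¹ ≡ 10 (mod 29), so λ ≡ 25.
  x = λ² - 10 - 13 = 625 - 23 ≡ 22; y = λ·(10 - 22) - 26 ≡ 22. → (22, 22)
4P: (22, 22) + (13, 14). λ = (14 - 22)/(13 - 22) ≡ 21/20 mod 29. 20⁻¹ ≡ 16 (mod 29) since 20·16 = 320 ≡ 1, so λ ≡ 17.
  x = λ² - 22 - 13 = 289 - 35 ≡ 22; y = λ·(22 - 22) - 22 ≡ 7. → (22, 7)
5P: (22, 7) + (13, 14). λ = (14 - 7)/(13 - 22) ≡ 7/20 mod 29. 20⁻¹ ≡ 16 (mod 29) since 20·16 = 320 ≡ 1, so λ ≡ 25.
  x = λ² - 22 - 13 = 625 - 35 ≡ 10; y = λ·(22 - 10) - 7 ≡ 3. → (10, 3)
6P: (10, 3) + (13, 14). λ = (14 - 3)/(13 - 10) ≡ 11/3 mod 29. 3⁻¹ ≡ 10 (mod 29) since 3·10 = 30 ≡ 1, so λ ≡ 23.
  x = λ² - 10 - 13 = 529 - 23 ≡ 13; y = λ·(10 - 13) - 3 ≡ 15. → (13, 15)
7P: (13, 15) + (13, 14): same x and y₁ ≡ -y₂, so the sum is 𝒪.
7P = 𝒪, so the order is 7.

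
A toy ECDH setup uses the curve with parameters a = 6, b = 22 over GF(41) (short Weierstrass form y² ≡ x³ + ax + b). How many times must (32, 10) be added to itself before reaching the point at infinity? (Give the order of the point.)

9

2P: tangent at (32, 10): λ = (3·32² + 6)/(2·10) ≡ 3/20. 20⁻¹ ≡ 39 (mod 41), so λ ≡ 3·39 ≡ 35.
  x = λ² - 32 - 32 = 1225 - 64 ≡ 13; y = λ·(32 - 13) - 10 ≡ 40. → (13, 40)
3P: (13, 40) + (32, 10). λ = (10 - 40)/(32 - 13) ≡ 11/19 mod 41. 19⁻¹ ≡ 13 (mod 41) since 19·13 = 247 ≡ 1, so λ ≡ 20.
  x = λ² - 13 - 32 = 400 - 45 ≡ 27; y = λ·(13 - 27) - 40 ≡ 8. → (27, 8)
4P: (27, 8) + (32, 10). λ = (10 - 8)/(32 - 27) ≡ 2/5 mod 41. 5⁻¹ ≡ 33 (mod 41) since 5·33 = 165 ≡ 1, so λ ≡ 25.
  x = λ² - 27 - 32 = 625 - 59 ≡ 33; y = λ·(27 - 33) - 8 ≡ 6. → (33, 6)
5P: (33, 6) + (32, 10). λ = (10 - 6)/(32 - 33) ≡ 4/40 mod 41. 40⁻¹ ≡ 40 (mod 41) since 40·40 = 1600 ≡ 1, so λ ≡ 37.
  x = λ² - 33 - 32 = 1369 - 65 ≡ 33; y = λ·(33 - 33) - 6 ≡ 35. → (33, 35)
6P: (33, 35) + (32, 10). λ = (10 - 35)/(32 - 33) ≡ 16/40 mod 41. 40⁻¹ ≡ 40 (mod 41), so λ ≡ 25.
  x = λ² - 33 - 32 = 625 - 65 ≡ 27; y = λ·(33 - 27) - 35 ≡ 33. → (27, 33)
7P: (27, 33) + (32, 10). λ = (10 - 33)/(32 - 27) ≡ 18/5 mod 41. 5⁻¹ ≡ 33 (mod 41) since 5·33 = 165 ≡ 1, so λ ≡ 20.
  x = λ² - 27 - 32 = 400 - 59 ≡ 13; y = λ·(27 - 13) - 33 ≡ 1. → (13, 1)
8P: (13, 1) + (32, 10). λ = (10 - 1)/(32 - 13) ≡ 9/19 mod 41. 19⁻¹ ≡ 13 (mod 41), so λ ≡ 35.
  x = λ² - 13 - 32 = 1225 - 45 ≡ 32; y = λ·(13 - 32) - 1 ≡ 31. → (32, 31)
9P: (32, 31) + (32, 10): same x and y₁ ≡ -y₂, so the sum is the point at infinity.
9P = the point at infinity, so the order is 9.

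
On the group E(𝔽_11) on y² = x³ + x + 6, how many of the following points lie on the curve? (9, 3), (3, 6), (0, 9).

1

(9, 3): 3² ≡ 9, rhs ≡ 7 → off.
(3, 6): 6² ≡ 3, rhs ≡ 3 → on.
(0, 9): 9² ≡ 4, rhs ≡ 6 → off.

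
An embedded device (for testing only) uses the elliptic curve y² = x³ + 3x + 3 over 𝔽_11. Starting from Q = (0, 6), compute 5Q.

(0, 6)

Double-and-add on 5 = (101)₂. Start with Q = (0, 6) for the leading 1-bit.
double: tangent at (0, 6): λ = (3·0² + 3)/(2·6) ≡ 3/1. 1⁻¹ ≡ 1 (mod 11), so λ ≡ 3·1 ≡ 3.
  x = λ² - 0 - 0 = 9 - 0 ≡ 9; y = λ·(0 - 9) - 6 ≡ 0. → (9, 0)
double: (9, 0) + (9, 0): same x and y₁ ≡ -y₂, so the sum is the point at infinity.
add Q: the point at infinity + (0, 6) = (0, 6) (identity).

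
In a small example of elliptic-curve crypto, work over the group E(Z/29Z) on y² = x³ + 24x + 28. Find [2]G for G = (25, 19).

(14, 11)

tangent at (25, 19): λ = (3·25² + 24)/(2·19) ≡ 14/9. 9⁻¹ ≡ 13 (mod 29), so λ ≡ 14·13 ≡ 8.
  x = λ² - 25 - 25 = 64 - 50 ≡ 14; y = λ·(25 - 14) - 19 ≡ 11. → (14, 11)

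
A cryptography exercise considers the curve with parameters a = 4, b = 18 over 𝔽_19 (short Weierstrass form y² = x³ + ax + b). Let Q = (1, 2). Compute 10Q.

(1, 17)

Repeated addition: build up to 10Q.
2Q: tangent at (1, 2): λ = (3·1² + 4)/(2·2) ≡ 7/4. 4⁻¹ ≡ 5 (mod 19), so λ ≡ 7·5 ≡ 16.
  x = λ² - 1 - 1 = 256 - 2 ≡ 7; y = λ·(1 - 7) - 2 ≡ 16. → (7, 16)
3Q: (7, 16) + (1, 2). λ = (2 - 16)/(1 - 7) ≡ 5/13 mod 19. 13⁻¹ ≡ 3 (mod 19), so λ ≡ 15.
  x = λ² - 7 - 1 = 225 - 8 ≡ 8; y = λ·(7 - 8) - 16 ≡ 7. → (8, 7)
4Q: (8, 7) + (1, 2). λ = (2 - 7)/(1 - 8) ≡ 14/12 mod 19. 12⁻¹ ≡ 8 (mod 19) since 12·8 = 96 ≡ 1, so λ ≡ 17.
  x = λ² - 8 - 1 = 289 - 9 ≡ 14; y = λ·(8 - 14) - 7 ≡ 5. → (14, 5)
5Q: (14, 5) + (1, 2). λ = (2 - 5)/(1 - 14) ≡ 16/6 mod 19. 6⁻¹ ≡ 16 (mod 19), so λ ≡ 9.
  x = λ² - 14 - 1 = 81 - 15 ≡ 9; y = λ·(14 - 9) - 5 ≡ 2. → (9, 2)
6Q: (9, 2) + (1, 2). λ = (2 - 2)/(1 - 9) ≡ 0/11 mod 19. 11⁻¹ ≡ 7 (mod 19), so λ ≡ 0.
  x = λ² - 9 - 1 = 0 - 10 ≡ 9; y = λ·(9 - 9) - 2 ≡ 17. → (9, 17)
7Q: (9, 17) + (1, 2). λ = (2 - 17)/(1 - 9) ≡ 4/11 mod 19. 11⁻¹ ≡ 7 (mod 19), so λ ≡ 9.
  x = λ² - 9 - 1 = 81 - 10 ≡ 14; y = λ·(9 - 14) - 17 ≡ 14. → (14, 14)
8Q: (14, 14) + (1, 2). λ = (2 - 14)/(1 - 14) ≡ 7/6 mod 19. 6⁻¹ ≡ 16 (mod 19) since 6·16 = 96 ≡ 1, so λ ≡ 17.
  x = λ² - 14 - 1 = 289 - 15 ≡ 8; y = λ·(14 - 8) - 14 ≡ 12. → (8, 12)
9Q: (8, 12) + (1, 2). λ = (2 - 12)/(1 - 8) ≡ 9/12 mod 19. 12⁻¹ ≡ 8 (mod 19), so λ ≡ 15.
  x = λ² - 8 - 1 = 225 - 9 ≡ 7; y = λ·(8 - 7) - 12 ≡ 3. → (7, 3)
10Q: (7, 3) + (1, 2). λ = (2 - 3)/(1 - 7) ≡ 18/13 mod 19. 13⁻¹ ≡ 3 (mod 19) since 13·3 = 39 ≡ 1, so λ ≡ 16.
  x = λ² - 7 - 1 = 256 - 8 ≡ 1; y = λ·(7 - 1) - 3 ≡ 17. → (1, 17)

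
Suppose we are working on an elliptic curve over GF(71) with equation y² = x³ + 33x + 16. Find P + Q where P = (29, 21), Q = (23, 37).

(29, 21) + (23, 37). λ = (37 - 21)/(23 - 29) ≡ 16/65 mod 71. 65⁻¹ ≡ 59 (mod 71) since 65·59 = 3835 ≡ 1, so λ ≡ 21.
  x = λ² - 29 - 23 = 441 - 52 ≡ 34; y = λ·(29 - 34) - 21 ≡ 16. → (34, 16)

(34, 16)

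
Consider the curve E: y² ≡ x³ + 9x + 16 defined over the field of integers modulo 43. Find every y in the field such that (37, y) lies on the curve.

2, 41

x³ + 9x + 16 = 51002 ≡ 4 (mod 43).
Square roots of 4 mod 43: 2 and 41 (since 2² = 4 ≡ 4).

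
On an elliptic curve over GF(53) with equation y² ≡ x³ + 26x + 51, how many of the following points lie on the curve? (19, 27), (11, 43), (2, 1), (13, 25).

(19, 27): 27² ≡ 40, rhs ≡ 37 → off.
(11, 43): 43² ≡ 47, rhs ≡ 25 → off.
(2, 1): 1² ≡ 1, rhs ≡ 5 → off.
(13, 25): 25² ≡ 42, rhs ≡ 42 → on.

1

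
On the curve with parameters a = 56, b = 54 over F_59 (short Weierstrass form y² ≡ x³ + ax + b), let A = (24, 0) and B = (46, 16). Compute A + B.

(24, 0) + (46, 16). λ = (16 - 0)/(46 - 24) ≡ 16/22 mod 59. 22⁻¹ ≡ 51 (mod 59), so λ ≡ 49.
  x = λ² - 24 - 46 = 2401 - 70 ≡ 30; y = λ·(24 - 30) - 0 ≡ 1. → (30, 1)

(30, 1)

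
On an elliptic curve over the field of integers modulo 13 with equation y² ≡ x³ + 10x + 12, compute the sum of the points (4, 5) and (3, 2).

(4, 5) + (3, 2). λ = (2 - 5)/(3 - 4) ≡ 10/12 mod 13. 12⁻¹ ≡ 12 (mod 13) since 12·12 = 144 ≡ 1, so λ ≡ 3.
  x = λ² - 4 - 3 = 9 - 7 ≡ 2; y = λ·(4 - 2) - 5 ≡ 1. → (2, 1)

(2, 1)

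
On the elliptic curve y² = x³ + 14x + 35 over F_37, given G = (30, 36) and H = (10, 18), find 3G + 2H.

First 3G:
Repeated addition: build up to 3G.
2G: tangent at (30, 36): λ = (3·30² + 14)/(2·36) ≡ 13/35. 35⁻¹ ≡ 18 (mod 37), so λ ≡ 13·18 ≡ 12.
  x = λ² - 30 - 30 = 144 - 60 ≡ 10; y = λ·(30 - 10) - 36 ≡ 19. → (10, 19)
3G: (10, 19) + (30, 36). λ = (36 - 19)/(30 - 10) ≡ 17/20 mod 37. 20⁻¹ ≡ 13 (mod 37), so λ ≡ 36.
  x = λ² - 10 - 30 = 1296 - 40 ≡ 35; y = λ·(10 - 35) - 19 ≡ 6. → (35, 6)
3G = (35, 6).
Next 2H:
Repeated addition: build up to 2H.
2H: tangent at (10, 18): λ = (3·10² + 14)/(2·18) ≡ 18/36. 36⁻¹ ≡ 36 (mod 37), so λ ≡ 18·36 ≡ 19.
  x = λ² - 10 - 10 = 361 - 20 ≡ 8; y = λ·(10 - 8) - 18 ≡ 20. → (8, 20)
2H = (8, 20).
Finally 3G + 2H:
(35, 6) + (8, 20). λ = (20 - 6)/(8 - 35) ≡ 14/10 mod 37. 10⁻¹ ≡ 26 (mod 37) since 10·26 = 260 ≡ 1, so λ ≡ 31.
  x = λ² - 35 - 8 = 961 - 43 ≡ 30; y = λ·(35 - 30) - 6 ≡ 1. → (30, 1)

(30, 1)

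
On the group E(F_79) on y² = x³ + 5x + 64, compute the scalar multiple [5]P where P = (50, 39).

(45, 66)

Repeated addition: build up to 5P.
2P: tangent at (50, 39): λ = (3·50² + 5)/(2·39) ≡ 0/78. 78⁻¹ ≡ 78 (mod 79), so λ ≡ 0·78 ≡ 0.
  x = λ² - 50 - 50 = 0 - 100 ≡ 58; y = λ·(50 - 58) - 39 ≡ 40. → (58, 40)
3P: (58, 40) + (50, 39). λ = (39 - 40)/(50 - 58) ≡ 78/71 mod 79. 71⁻¹ ≡ 69 (mod 79), so λ ≡ 10.
  x = λ² - 58 - 50 = 100 - 108 ≡ 71; y = λ·(58 - 71) - 40 ≡ 67. → (71, 67)
4P: (71, 67) + (50, 39). λ = (39 - 67)/(50 - 71) ≡ 51/58 mod 79. 58⁻¹ ≡ 15 (mod 79), so λ ≡ 54.
  x = λ² - 71 - 50 = 2916 - 121 ≡ 30; y = λ·(71 - 30) - 67 ≡ 14. → (30, 14)
5P: (30, 14) + (50, 39). λ = (39 - 14)/(50 - 30) ≡ 25/20 mod 79. 20⁻¹ ≡ 4 (mod 79), so λ ≡ 21.
  x = λ² - 30 - 50 = 441 - 80 ≡ 45; y = λ·(30 - 45) - 14 ≡ 66. → (45, 66)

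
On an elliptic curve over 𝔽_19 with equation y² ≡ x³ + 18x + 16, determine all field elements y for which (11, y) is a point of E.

5, 14

x³ + 18x + 16 = 1545 ≡ 6 (mod 19).
Square roots of 6 mod 19: 5 and 14 (since 5² = 25 ≡ 6).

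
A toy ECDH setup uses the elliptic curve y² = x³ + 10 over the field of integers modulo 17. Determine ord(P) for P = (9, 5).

2P: tangent at (9, 5): λ = (3·9² + 0)/(2·5) ≡ 5/10. 10⁻¹ ≡ 12 (mod 17) since 10·12 = 120 ≡ 1, so λ ≡ 5·12 ≡ 9.
  x = λ² - 9 - 9 = 81 - 18 ≡ 12; y = λ·(9 - 12) - 5 ≡ 2. → (12, 2)
3P: (12, 2) + (9, 5). λ = (5 - 2)/(9 - 12) ≡ 3/14 mod 17. 14⁻¹ ≡ 11 (mod 17) since 14·11 = 154 ≡ 1, so λ ≡ 16.
  x = λ² - 12 - 9 = 256 - 21 ≡ 14; y = λ·(12 - 14) - 2 ≡ 0. → (14, 0)
4P: (14, 0) + (9, 5). λ = (5 - 0)/(9 - 14) ≡ 5/12 mod 17. 12⁻¹ ≡ 10 (mod 17) since 12·10 = 120 ≡ 1, so λ ≡ 16.
  x = λ² - 14 - 9 = 256 - 23 ≡ 12; y = λ·(14 - 12) - 0 ≡ 15. → (12, 15)
5P: (12, 15) + (9, 5). λ = (5 - 15)/(9 - 12) ≡ 7/14 mod 17. 14⁻¹ ≡ 11 (mod 17), so λ ≡ 9.
  x = λ² - 12 - 9 = 81 - 21 ≡ 9; y = λ·(12 - 9) - 15 ≡ 12. → (9, 12)
6P: (9, 12) + (9, 5): same x and y₁ ≡ -y₂, so the sum is O.
6P = O, so the order is 6.

6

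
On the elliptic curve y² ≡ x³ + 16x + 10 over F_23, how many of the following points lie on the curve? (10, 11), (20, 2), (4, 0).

(10, 11): 11² ≡ 6, rhs ≡ 20 → off.
(20, 2): 2² ≡ 4, rhs ≡ 4 → on.
(4, 0): 0² ≡ 0, rhs ≡ 0 → on.

2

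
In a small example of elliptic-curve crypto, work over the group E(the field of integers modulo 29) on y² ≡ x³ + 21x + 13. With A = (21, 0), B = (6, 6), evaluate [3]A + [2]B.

First 3A:
Repeated addition: build up to 3A.
2A: (21, 0) + (21, 0): same x and y₁ ≡ -y₂, so the sum is ∞.
3A: ∞ + (21, 0) = (21, 0) (identity).
3A = (21, 0).
Next 2B:
Repeated addition: build up to 2B.
2B: tangent at (6, 6): λ = (3·6² + 21)/(2·6) ≡ 13/12. 12⁻¹ ≡ 17 (mod 29) since 12·17 = 204 ≡ 1, so λ ≡ 13·17 ≡ 18.
  x = λ² - 6 - 6 = 324 - 12 ≡ 22; y = λ·(6 - 22) - 6 ≡ 25. → (22, 25)
2B = (22, 25).
Finally 3A + 2B:
(21, 0) + (22, 25). λ = (25 - 0)/(22 - 21) ≡ 25/1 mod 29. 1⁻¹ ≡ 1 (mod 29), so λ ≡ 25.
  x = λ² - 21 - 22 = 625 - 43 ≡ 2; y = λ·(21 - 2) - 0 ≡ 11. → (2, 11)

(2, 11)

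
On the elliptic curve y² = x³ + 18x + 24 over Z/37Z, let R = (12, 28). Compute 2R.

(9, 8)

tangent at (12, 28): λ = (3·12² + 18)/(2·28) ≡ 6/19. 19⁻¹ ≡ 2 (mod 37), so λ ≡ 6·2 ≡ 12.
  x = λ² - 12 - 12 = 144 - 24 ≡ 9; y = λ·(12 - 9) - 28 ≡ 8. → (9, 8)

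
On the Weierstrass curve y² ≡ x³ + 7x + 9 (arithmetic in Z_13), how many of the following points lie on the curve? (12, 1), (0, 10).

2

(12, 1): 1² ≡ 1, rhs ≡ 1 → on.
(0, 10): 10² ≡ 9, rhs ≡ 9 → on.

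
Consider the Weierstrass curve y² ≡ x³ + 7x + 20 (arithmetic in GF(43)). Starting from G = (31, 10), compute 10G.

Repeated addition: build up to 10G.
2G: tangent at (31, 10): λ = (3·31² + 7)/(2·10) ≡ 9/20. 20⁻¹ ≡ 28 (mod 43) since 20·28 = 560 ≡ 1, so λ ≡ 9·28 ≡ 37.
  x = λ² - 31 - 31 = 1369 - 62 ≡ 17; y = λ·(31 - 17) - 10 ≡ 35. → (17, 35)
3G: (17, 35) + (31, 10). λ = (10 - 35)/(31 - 17) ≡ 18/14 mod 43. 14⁻¹ ≡ 40 (mod 43), so λ ≡ 32.
  x = λ² - 17 - 31 = 1024 - 48 ≡ 30; y = λ·(17 - 30) - 35 ≡ 22. → (30, 22)
4G: (30, 22) + (31, 10). λ = (10 - 22)/(31 - 30) ≡ 31/1 mod 43. 1⁻¹ ≡ 1 (mod 43), so λ ≡ 31.
  x = λ² - 30 - 31 = 961 - 61 ≡ 40; y = λ·(30 - 40) - 22 ≡ 12. → (40, 12)
5G: (40, 12) + (31, 10). λ = (10 - 12)/(31 - 40) ≡ 41/34 mod 43. 34⁻¹ ≡ 19 (mod 43), so λ ≡ 5.
  x = λ² - 40 - 31 = 25 - 71 ≡ 40; y = λ·(40 - 40) - 12 ≡ 31. → (40, 31)
6G: (40, 31) + (31, 10). λ = (10 - 31)/(31 - 40) ≡ 22/34 mod 43. 34⁻¹ ≡ 19 (mod 43), so λ ≡ 31.
  x = λ² - 40 - 31 = 961 - 71 ≡ 30; y = λ·(40 - 30) - 31 ≡ 21. → (30, 21)
7G: (30, 21) + (31, 10). λ = (10 - 21)/(31 - 30) ≡ 32/1 mod 43. 1⁻¹ ≡ 1 (mod 43) since 1·1 = 1 ≡ 1, so λ ≡ 32.
  x = λ² - 30 - 31 = 1024 - 61 ≡ 17; y = λ·(30 - 17) - 21 ≡ 8. → (17, 8)
8G: (17, 8) + (31, 10). λ = (10 - 8)/(31 - 17) ≡ 2/14 mod 43. 14⁻¹ ≡ 40 (mod 43), so λ ≡ 37.
  x = λ² - 17 - 31 = 1369 - 48 ≡ 31; y = λ·(17 - 31) - 8 ≡ 33. → (31, 33)
9G: (31, 33) + (31, 10): same x and y₁ ≡ -y₂, so the sum is O.
10G: O + (31, 10) = (31, 10) (identity).

(31, 10)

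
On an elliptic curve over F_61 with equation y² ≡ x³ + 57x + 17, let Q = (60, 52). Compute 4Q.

Repeated addition: build up to 4Q.
2Q: tangent at (60, 52): λ = (3·60² + 57)/(2·52) ≡ 60/43. 43⁻¹ ≡ 44 (mod 61), so λ ≡ 60·44 ≡ 17.
  x = λ² - 60 - 60 = 289 - 120 ≡ 47; y = λ·(60 - 47) - 52 ≡ 47. → (47, 47)
3Q: (47, 47) + (60, 52). λ = (52 - 47)/(60 - 47) ≡ 5/13 mod 61. 13⁻¹ ≡ 47 (mod 61) since 13·47 = 611 ≡ 1, so λ ≡ 52.
  x = λ² - 47 - 60 = 2704 - 107 ≡ 35; y = λ·(47 - 35) - 47 ≡ 28. → (35, 28)
4Q: (35, 28) + (60, 52). λ = (52 - 28)/(60 - 35) ≡ 24/25 mod 61. 25⁻¹ ≡ 22 (mod 61), so λ ≡ 40.
  x = λ² - 35 - 60 = 1600 - 95 ≡ 41; y = λ·(35 - 41) - 28 ≡ 37. → (41, 37)

(41, 37)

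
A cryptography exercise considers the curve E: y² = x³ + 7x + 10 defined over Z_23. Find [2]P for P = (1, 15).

(16, 3)

tangent at (1, 15): λ = (3·1² + 7)/(2·15) ≡ 10/7. 7⁻¹ ≡ 10 (mod 23), so λ ≡ 10·10 ≡ 8.
  x = λ² - 1 - 1 = 64 - 2 ≡ 16; y = λ·(1 - 16) - 15 ≡ 3. → (16, 3)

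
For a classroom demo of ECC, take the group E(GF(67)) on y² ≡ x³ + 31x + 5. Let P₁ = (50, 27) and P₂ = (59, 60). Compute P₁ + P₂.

(31, 65)

(50, 27) + (59, 60). λ = (60 - 27)/(59 - 50) ≡ 33/9 mod 67. 9⁻¹ ≡ 15 (mod 67) since 9·15 = 135 ≡ 1, so λ ≡ 26.
  x = λ² - 50 - 59 = 676 - 109 ≡ 31; y = λ·(50 - 31) - 27 ≡ 65. → (31, 65)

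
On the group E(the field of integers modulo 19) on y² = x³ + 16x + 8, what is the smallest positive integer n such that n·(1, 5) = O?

11

2P: tangent at (1, 5): λ = (3·1² + 16)/(2·5) ≡ 0/10. 10⁻¹ ≡ 2 (mod 19), so λ ≡ 0·2 ≡ 0.
  x = λ² - 1 - 1 = 0 - 2 ≡ 17; y = λ·(1 - 17) - 5 ≡ 14. → (17, 14)
3P: (17, 14) + (1, 5). λ = (5 - 14)/(1 - 17) ≡ 10/3 mod 19. 3⁻¹ ≡ 13 (mod 19), so λ ≡ 16.
  x = λ² - 17 - 1 = 256 - 18 ≡ 10; y = λ·(17 - 10) - 14 ≡ 3. → (10, 3)
4P: (10, 3) + (1, 5). λ = (5 - 3)/(1 - 10) ≡ 2/10 mod 19. 10⁻¹ ≡ 2 (mod 19), so λ ≡ 4.
  x = λ² - 10 - 1 = 16 - 11 ≡ 5; y = λ·(10 - 5) - 3 ≡ 17. → (5, 17)
5P: (5, 17) + (1, 5). λ = (5 - 17)/(1 - 5) ≡ 7/15 mod 19. 15⁻¹ ≡ 14 (mod 19) since 15·14 = 210 ≡ 1, so λ ≡ 3.
  x = λ² - 5 - 1 = 9 - 6 ≡ 3; y = λ·(5 - 3) - 17 ≡ 8. → (3, 8)
6P: (3, 8) + (1, 5). λ = (5 - 8)/(1 - 3) ≡ 16/17 mod 19. 17⁻¹ ≡ 9 (mod 19), so λ ≡ 11.
  x = λ² - 3 - 1 = 121 - 4 ≡ 3; y = λ·(3 - 3) - 8 ≡ 11. → (3, 11)
7P: (3, 11) + (1, 5). λ = (5 - 11)/(1 - 3) ≡ 13/17 mod 19. 17⁻¹ ≡ 9 (mod 19), so λ ≡ 3.
  x = λ² - 3 - 1 = 9 - 4 ≡ 5; y = λ·(3 - 5) - 11 ≡ 2. → (5, 2)
8P: (5, 2) + (1, 5). λ = (5 - 2)/(1 - 5) ≡ 3/15 mod 19. 15⁻¹ ≡ 14 (mod 19), so λ ≡ 4.
  x = λ² - 5 - 1 = 16 - 6 ≡ 10; y = λ·(5 - 10) - 2 ≡ 16. → (10, 16)
9P: (10, 16) + (1, 5). λ = (5 - 16)/(1 - 10) ≡ 8/10 mod 19. 10⁻¹ ≡ 2 (mod 19), so λ ≡ 16.
  x = λ² - 10 - 1 = 256 - 11 ≡ 17; y = λ·(10 - 17) - 16 ≡ 5. → (17, 5)
10P: (17, 5) + (1, 5). λ = (5 - 5)/(1 - 17) ≡ 0/3 mod 19. 3⁻¹ ≡ 13 (mod 19), so λ ≡ 0.
  x = λ² - 17 - 1 = 0 - 18 ≡ 1; y = λ·(17 - 1) - 5 ≡ 14. → (1, 14)
11P: (1, 14) + (1, 5): same x and y₁ ≡ -y₂, so the sum is O.
11P = O, so the order is 11.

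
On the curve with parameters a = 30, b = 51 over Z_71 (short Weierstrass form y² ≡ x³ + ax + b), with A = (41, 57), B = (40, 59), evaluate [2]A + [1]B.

First 2A:
Repeated addition: build up to 2A.
2A: tangent at (41, 57): λ = (3·41² + 30)/(2·57) ≡ 32/43. 43⁻¹ ≡ 38 (mod 71), so λ ≡ 32·38 ≡ 9.
  x = λ² - 41 - 41 = 81 - 82 ≡ 70; y = λ·(41 - 70) - 57 ≡ 37. → (70, 37)
2A = (70, 37).
Finally 2A + B:
(70, 37) + (40, 59). λ = (59 - 37)/(40 - 70) ≡ 22/41 mod 71. 41⁻¹ ≡ 26 (mod 71), so λ ≡ 4.
  x = λ² - 70 - 40 = 16 - 110 ≡ 48; y = λ·(70 - 48) - 37 ≡ 51. → (48, 51)

(48, 51)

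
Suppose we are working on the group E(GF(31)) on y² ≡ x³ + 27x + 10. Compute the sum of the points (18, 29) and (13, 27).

(20, 26)

(18, 29) + (13, 27). λ = (27 - 29)/(13 - 18) ≡ 29/26 mod 31. 26⁻¹ ≡ 6 (mod 31), so λ ≡ 19.
  x = λ² - 18 - 13 = 361 - 31 ≡ 20; y = λ·(18 - 20) - 29 ≡ 26. → (20, 26)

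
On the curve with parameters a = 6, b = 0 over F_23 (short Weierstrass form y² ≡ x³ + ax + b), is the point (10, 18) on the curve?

y² = 18² ≡ 2; x³ + 6x + 0 = 1060 ≡ 2 (mod 23). 2 = 2.

yes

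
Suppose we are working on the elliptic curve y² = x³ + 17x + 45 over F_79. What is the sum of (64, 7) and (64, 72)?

The two points share x = 64 and their y-coordinates satisfy 7 + 72 ≡ 0 (mod 79), so they are inverses. Their sum is O.

O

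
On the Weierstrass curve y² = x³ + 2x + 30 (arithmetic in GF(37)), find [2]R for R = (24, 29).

tangent at (24, 29): λ = (3·24² + 2)/(2·29) ≡ 28/21. 21⁻¹ ≡ 30 (mod 37) since 21·30 = 630 ≡ 1, so λ ≡ 28·30 ≡ 26.
  x = λ² - 24 - 24 = 676 - 48 ≡ 36; y = λ·(24 - 36) - 29 ≡ 29. → (36, 29)

(36, 29)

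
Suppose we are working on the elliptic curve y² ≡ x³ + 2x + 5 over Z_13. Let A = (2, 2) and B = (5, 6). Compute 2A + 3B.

First 2A:
Repeated addition: build up to 2A.
2A: tangent at (2, 2): λ = (3·2² + 2)/(2·2) ≡ 1/4. 4⁻¹ ≡ 10 (mod 13), so λ ≡ 1·10 ≡ 10.
  x = λ² - 2 - 2 = 100 - 4 ≡ 5; y = λ·(2 - 5) - 2 ≡ 7. → (5, 7)
2A = (5, 7).
Next 3B:
Repeated addition: build up to 3B.
2B: tangent at (5, 6): λ = (3·5² + 2)/(2·6) ≡ 12/12. 12⁻¹ ≡ 12 (mod 13), so λ ≡ 12·12 ≡ 1.
  x = λ² - 5 - 5 = 1 - 10 ≡ 4; y = λ·(5 - 4) - 6 ≡ 8. → (4, 8)
3B: (4, 8) + (5, 6). λ = (6 - 8)/(5 - 4) ≡ 11/1 mod 13. 1⁻¹ ≡ 1 (mod 13) since 1·1 = 1 ≡ 1, so λ ≡ 11.
  x = λ² - 4 - 5 = 121 - 9 ≡ 8; y = λ·(4 - 8) - 8 ≡ 0. → (8, 0)
3B = (8, 0).
Finally 2A + 3B:
(5, 7) + (8, 0). λ = (0 - 7)/(8 - 5) ≡ 6/3 mod 13. 3⁻¹ ≡ 9 (mod 13), so λ ≡ 2.
  x = λ² - 5 - 8 = 4 - 13 ≡ 4; y = λ·(5 - 4) - 7 ≡ 8. → (4, 8)

(4, 8)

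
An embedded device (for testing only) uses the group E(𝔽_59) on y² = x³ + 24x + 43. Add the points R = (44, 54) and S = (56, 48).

(33, 29)

(44, 54) + (56, 48). λ = (48 - 54)/(56 - 44) ≡ 53/12 mod 59. 12⁻¹ ≡ 5 (mod 59) since 12·5 = 60 ≡ 1, so λ ≡ 29.
  x = λ² - 44 - 56 = 841 - 100 ≡ 33; y = λ·(44 - 33) - 54 ≡ 29. → (33, 29)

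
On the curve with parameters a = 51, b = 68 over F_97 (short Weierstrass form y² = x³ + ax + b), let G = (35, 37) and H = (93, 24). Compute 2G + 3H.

(88, 23)

First 2G:
Repeated addition: build up to 2G.
2G: tangent at (35, 37): λ = (3·35² + 51)/(2·37) ≡ 40/74. 74⁻¹ ≡ 59 (mod 97), so λ ≡ 40·59 ≡ 32.
  x = λ² - 35 - 35 = 1024 - 70 ≡ 81; y = λ·(35 - 81) - 37 ≡ 43. → (81, 43)
2G = (81, 43).
Next 3H:
Repeated addition: build up to 3H.
2H: tangent at (93, 24): λ = (3·93² + 51)/(2·24) ≡ 2/48. 48⁻¹ ≡ 95 (mod 97), so λ ≡ 2·95 ≡ 93.
  x = λ² - 93 - 93 = 8649 - 186 ≡ 24; y = λ·(93 - 24) - 24 ≡ 88. → (24, 88)
3H: (24, 88) + (93, 24). λ = (24 - 88)/(93 - 24) ≡ 33/69 mod 97. 69⁻¹ ≡ 45 (mod 97), so λ ≡ 30.
  x = λ² - 24 - 93 = 900 - 117 ≡ 7; y = λ·(24 - 7) - 88 ≡ 34. → (7, 34)
3H = (7, 34).
Finally 2G + 3H:
(81, 43) + (7, 34). λ = (34 - 43)/(7 - 81) ≡ 88/23 mod 97. 23⁻¹ ≡ 38 (mod 97), so λ ≡ 46.
  x = λ² - 81 - 7 = 2116 - 88 ≡ 88; y = λ·(81 - 88) - 43 ≡ 23. → (88, 23)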